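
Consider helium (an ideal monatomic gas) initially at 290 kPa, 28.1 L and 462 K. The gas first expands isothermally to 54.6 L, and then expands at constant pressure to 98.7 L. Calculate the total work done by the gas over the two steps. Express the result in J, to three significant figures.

Step 1 (isothermal): W = P₁V₁ ln(V₂/V₁) = (8149) ln(54.6/28.1) = 5413 J.
After step 1: P = 149.2 kPa, V = 54.6 L, T = 462 K.
Step 2 (isobaric): W = PΔV = (149.2 kPa)(98.7 − 54.6 L) = 6582 J.
W_total = 5413 + 6582 = 11995 J.

W_total ≈ 12000 J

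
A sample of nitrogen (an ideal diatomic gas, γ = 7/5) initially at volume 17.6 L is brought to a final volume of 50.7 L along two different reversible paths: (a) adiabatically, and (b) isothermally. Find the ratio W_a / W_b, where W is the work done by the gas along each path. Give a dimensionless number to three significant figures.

Path (a) adiabatic: W = P₁V₁(1 − (V₁/V₂)^(γ−1))/(γ−1) → W_a/(P₁V₁) = 0.8626.
Path (b) isothermal: W = P₁V₁ ln(V₂/V₁) → W_b/(P₁V₁) = 1.058.
W_a / W_b = 0.8626 / 1.058 = 0.8153.

W_a / W_b ≈ 0.815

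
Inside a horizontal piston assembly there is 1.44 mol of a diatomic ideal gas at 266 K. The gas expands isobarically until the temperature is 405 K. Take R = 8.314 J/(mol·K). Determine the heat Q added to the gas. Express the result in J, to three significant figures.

Q ≈ 5820 J

Isobaric: W = nRΔT = (1.44)(8.314)(139) = 1664 J.
ΔU = nCᵥΔT with Cᵥ = 5R/2: ΔU = (1.44)(20.79)(139) = 4160 J.
Q = ΔU + W = 4160 + 1664 = 5824 J.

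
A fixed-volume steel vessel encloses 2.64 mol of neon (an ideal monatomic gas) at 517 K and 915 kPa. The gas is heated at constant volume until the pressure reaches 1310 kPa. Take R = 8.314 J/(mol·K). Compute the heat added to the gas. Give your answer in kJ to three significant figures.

Q ≈ 7.35 kJ

Constant volume ⇒ W = 0, so Q = ΔU = nCᵥΔT with Cᵥ = 3R/2 = 12.47 J/(mol·K).
At constant V, T₂/T₁ = P₂/P₁ ⇒ ΔT = T₁(P₂/P₁ − 1) = 517·(1310/915 − 1) = 223.2 K.
ΔU = (2.64)(12.47)(223.2) = 7348 J.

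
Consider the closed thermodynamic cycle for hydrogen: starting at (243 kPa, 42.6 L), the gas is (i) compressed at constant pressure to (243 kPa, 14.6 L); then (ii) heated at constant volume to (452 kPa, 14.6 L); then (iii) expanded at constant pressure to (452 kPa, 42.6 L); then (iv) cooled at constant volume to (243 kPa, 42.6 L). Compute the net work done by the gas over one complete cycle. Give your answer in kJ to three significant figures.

Constant-volume legs do no work.
W(i) = (243)(14.6 − 42.6) = -6804 J; W(iii) = (452)(42.6 − 14.6) = 12656 J.
W_net = -6804 + 12656 = 5852 J (the clockwise enclosed area).

W_net ≈ 5.85 kJ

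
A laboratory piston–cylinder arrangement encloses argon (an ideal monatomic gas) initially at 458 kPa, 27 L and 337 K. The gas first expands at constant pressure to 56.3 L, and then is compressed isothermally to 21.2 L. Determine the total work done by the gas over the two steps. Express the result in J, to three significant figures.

Step 1 (isobaric): W = PΔV = (458 kPa)(56.3 − 27 L) = 13419 J.
After step 1: P = 458 kPa, V = 56.3 L, T = 702.7 K.
Step 2 (isothermal): W = P₁V₁ ln(V₂/V₁) = (25785) ln(21.2/56.3) = -25184 J.
W_total = 13419 − 25184 = -11765 J.

W_total ≈ -11800 J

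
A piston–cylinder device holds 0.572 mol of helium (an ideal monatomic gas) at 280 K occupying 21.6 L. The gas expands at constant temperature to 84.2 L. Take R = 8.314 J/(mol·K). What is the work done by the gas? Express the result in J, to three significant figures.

W ≈ 1810 J

Isothermal: W = nRT ln(V₂/V₁).
W = (0.572)(8.314)(280) × ln(84.2/21.6)
  = 1332 × 1.361
W_by_gas = 1812 J.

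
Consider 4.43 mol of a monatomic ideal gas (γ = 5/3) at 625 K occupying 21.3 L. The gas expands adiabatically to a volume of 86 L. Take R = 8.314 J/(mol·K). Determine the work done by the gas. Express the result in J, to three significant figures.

Adiabatic: TV^(γ−1) = const with γ = 5/3.
T₂ = T₁ (V₁/V₂)^(γ−1) = 625 × (21.3/86)^0.667 = 625 × 0.3944 = 246.5 K.
W_by = nCᵥ(T₁ − T₂) = (4.43)(12.47)(625 − 246.5) = 20911 J.

W ≈ 20900 J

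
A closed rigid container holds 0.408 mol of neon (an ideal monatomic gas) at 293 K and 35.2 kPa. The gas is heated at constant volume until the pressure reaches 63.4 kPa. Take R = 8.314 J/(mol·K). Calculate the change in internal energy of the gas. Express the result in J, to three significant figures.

Constant volume ⇒ W = 0, so Q = ΔU = nCᵥΔT with Cᵥ = 3R/2 = 12.47 J/(mol·K).
At constant V, T₂/T₁ = P₂/P₁ ⇒ ΔT = T₁(P₂/P₁ − 1) = 293·(63.4/35.2 − 1) = 234.7 K.
ΔU = (0.408)(12.47)(234.7) = 1194 J.

ΔU ≈ 1190 J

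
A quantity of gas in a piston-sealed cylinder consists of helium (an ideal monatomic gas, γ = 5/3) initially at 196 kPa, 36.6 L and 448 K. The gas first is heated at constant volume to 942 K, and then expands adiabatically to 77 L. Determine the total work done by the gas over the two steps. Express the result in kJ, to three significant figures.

Step 1 (isochoric): W = 0 (constant volume).
After step 1: P = 412.1 kPa (V unchanged).
Step 2 (adiabatic): W = (P₁V₁ − P₂V₂)/(γ−1) = (15084 − 9187)/0.667 = 8845 J.
W_total = 0 + 8845 = 8845 J.

W_total ≈ 8.85 kJ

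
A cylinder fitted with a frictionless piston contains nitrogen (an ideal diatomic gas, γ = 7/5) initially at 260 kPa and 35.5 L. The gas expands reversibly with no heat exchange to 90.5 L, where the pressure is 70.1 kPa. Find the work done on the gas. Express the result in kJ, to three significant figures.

W ≈ -7.21 kJ

Adiabatic: W = (P₁V₁ − P₂V₂)/(γ − 1) with γ = 7/5.
P₁V₁ = 9230 J, P₂V₂ = 6344 J.
W = (9230 − 6344) / 0.4 = 7215 J.
Work on gas = −W_by = -7215 J.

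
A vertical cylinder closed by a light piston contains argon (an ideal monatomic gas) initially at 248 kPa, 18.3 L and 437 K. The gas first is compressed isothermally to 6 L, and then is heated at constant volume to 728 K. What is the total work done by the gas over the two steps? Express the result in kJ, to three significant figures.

W_total ≈ -5.06 kJ

Step 1 (isothermal): W = P₁V₁ ln(V₂/V₁) = (4538) ln(6/18.3) = -5061 J.
Step 2 (isochoric): W = 0 (constant volume).
W_total = -5061 + 0 = -5061 J.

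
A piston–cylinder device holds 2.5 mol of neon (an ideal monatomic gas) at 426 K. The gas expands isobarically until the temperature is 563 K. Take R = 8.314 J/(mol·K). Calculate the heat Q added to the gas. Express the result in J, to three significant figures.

Q ≈ 7120 J

Isobaric: W = nRΔT = (2.5)(8.314)(137) = 2848 J.
ΔU = nCᵥΔT with Cᵥ = 3R/2: ΔU = (2.5)(12.47)(137) = 4271 J.
Q = ΔU + W = 4271 + 2848 = 7119 J.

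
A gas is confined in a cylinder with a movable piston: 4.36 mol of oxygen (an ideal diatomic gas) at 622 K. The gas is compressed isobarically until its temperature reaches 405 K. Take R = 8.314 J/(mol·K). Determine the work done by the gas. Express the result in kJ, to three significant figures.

W ≈ -7.87 kJ

Isobaric: W = P ΔV = nR ΔT.
W = (4.36)(8.314)(405 − 622) = -7866 J.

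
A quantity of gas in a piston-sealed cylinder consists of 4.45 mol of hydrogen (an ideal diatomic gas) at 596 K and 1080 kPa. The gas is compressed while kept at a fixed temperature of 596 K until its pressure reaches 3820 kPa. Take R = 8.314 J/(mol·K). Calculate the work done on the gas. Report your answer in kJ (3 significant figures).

Isothermal process: W = nRT ln(V₂/V₁) = nRT ln(P₁/P₂).
W = (4.45)(8.314)(596) × ln(1080/3820)
  = 22050 × ln(0.2827) = 22050 × -1.263
W_by_gas = -27856 J; work on gas = −W_by = 27856 J.

W ≈ 27.9 kJ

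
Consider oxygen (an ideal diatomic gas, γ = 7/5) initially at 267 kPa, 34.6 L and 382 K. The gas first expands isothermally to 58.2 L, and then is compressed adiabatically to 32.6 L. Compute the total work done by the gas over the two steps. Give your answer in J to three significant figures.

Step 1 (isothermal): W = P₁V₁ ln(V₂/V₁) = (9238) ln(58.2/34.6) = 4804 J.
After step 1: P = 158.7 kPa, V = 58.2 L, T = 382 K.
Step 2 (adiabatic): W = (P₁V₁ − P₂V₂)/(γ−1) = (9238 − 11648)/0.4 = -6026 J.
W_total = 4804 − 6026 = -1222 J.

W_total ≈ -1220 J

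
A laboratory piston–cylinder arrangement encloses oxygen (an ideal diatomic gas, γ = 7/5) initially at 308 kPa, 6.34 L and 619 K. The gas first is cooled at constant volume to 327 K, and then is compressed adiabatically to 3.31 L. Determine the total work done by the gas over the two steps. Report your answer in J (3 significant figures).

W_total ≈ -766 J

Step 1 (isochoric): W = 0 (constant volume).
After step 1: P = 162.7 kPa (V unchanged).
Step 2 (adiabatic): W = (P₁V₁ − P₂V₂)/(γ−1) = (1032 − 1338)/0.4 = -765.7 J.
W_total = 0 − 765.7 = -765.7 J.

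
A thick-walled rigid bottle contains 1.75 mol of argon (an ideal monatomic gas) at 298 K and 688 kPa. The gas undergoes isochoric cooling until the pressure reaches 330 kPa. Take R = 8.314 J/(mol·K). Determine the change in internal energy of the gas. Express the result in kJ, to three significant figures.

ΔU ≈ -3.38 kJ

Constant volume ⇒ W = 0, so Q = ΔU = nCᵥΔT with Cᵥ = 3R/2 = 12.47 J/(mol·K).
At constant V, T₂/T₁ = P₂/P₁ ⇒ ΔT = T₁(P₂/P₁ − 1) = 298·(330/688 − 1) = -155.1 K.
ΔU = (1.75)(12.47)(-155.1) = -3384 J.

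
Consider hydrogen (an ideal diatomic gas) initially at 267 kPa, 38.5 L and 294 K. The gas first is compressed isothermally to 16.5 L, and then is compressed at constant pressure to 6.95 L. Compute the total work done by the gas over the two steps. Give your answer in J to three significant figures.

Step 1 (isothermal): W = P₁V₁ ln(V₂/V₁) = (10280) ln(16.5/38.5) = -8710 J.
After step 1: P = 623 kPa, V = 16.5 L, T = 294 K.
Step 2 (isobaric): W = PΔV = (623 kPa)(6.95 − 16.5 L) = -5950 J.
W_total = -8710 − 5950 = -14659 J.

W_total ≈ -14700 J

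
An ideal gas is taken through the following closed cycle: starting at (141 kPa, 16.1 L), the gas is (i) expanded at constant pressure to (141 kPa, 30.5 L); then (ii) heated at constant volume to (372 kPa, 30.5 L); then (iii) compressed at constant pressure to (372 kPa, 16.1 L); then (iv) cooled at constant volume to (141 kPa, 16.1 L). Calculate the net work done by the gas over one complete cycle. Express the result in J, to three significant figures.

W_net ≈ -3330 J

Constant-volume legs do no work.
W(i) = (141)(30.5 − 16.1) = 2030 J; W(iii) = (372)(16.1 − 30.5) = -5357 J.
W_net = 2030 − 5357 = -3326 J (the counter-clockwise enclosed area).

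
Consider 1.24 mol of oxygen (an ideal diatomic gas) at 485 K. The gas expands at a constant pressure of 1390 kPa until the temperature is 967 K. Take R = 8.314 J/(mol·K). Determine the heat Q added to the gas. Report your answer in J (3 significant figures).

Q ≈ 17400 J

Isobaric: W = nRΔT = (1.24)(8.314)(482) = 4969 J.
ΔU = nCᵥΔT with Cᵥ = 5R/2: ΔU = (1.24)(20.79)(482) = 12423 J.
Q = ΔU + W = 12423 + 4969 = 17392 J.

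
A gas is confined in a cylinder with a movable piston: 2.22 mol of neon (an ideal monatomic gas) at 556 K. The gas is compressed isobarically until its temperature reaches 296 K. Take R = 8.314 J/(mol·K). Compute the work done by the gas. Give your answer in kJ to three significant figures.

W ≈ -4.80 kJ

Isobaric: W = P ΔV = nR ΔT.
W = (2.22)(8.314)(296 − 556) = -4799 J.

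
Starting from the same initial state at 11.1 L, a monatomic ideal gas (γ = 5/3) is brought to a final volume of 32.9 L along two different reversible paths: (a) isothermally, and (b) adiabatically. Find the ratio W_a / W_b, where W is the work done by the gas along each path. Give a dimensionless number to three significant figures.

W_a / W_b ≈ 1.41

Path (a) isothermal: W = P₁V₁ ln(V₂/V₁) → W_a/(P₁V₁) = 1.087.
Path (b) adiabatic: W = P₁V₁(1 − (V₁/V₂)^(γ−1))/(γ−1) → W_b/(P₁V₁) = 0.773.
W_a / W_b = 1.087 / 0.773 = 1.406.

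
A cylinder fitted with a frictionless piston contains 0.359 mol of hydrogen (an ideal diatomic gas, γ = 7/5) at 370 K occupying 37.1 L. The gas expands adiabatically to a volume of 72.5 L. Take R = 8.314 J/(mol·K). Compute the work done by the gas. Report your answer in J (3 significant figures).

Adiabatic: TV^(γ−1) = const with γ = 7/5.
T₂ = T₁ (V₁/V₂)^(γ−1) = 370 × (37.1/72.5)^0.4 = 370 × 0.7649 = 283 K.
W_by = nCᵥ(T₁ − T₂) = (0.359)(20.79)(370 − 283) = 649 J.

W ≈ 649 J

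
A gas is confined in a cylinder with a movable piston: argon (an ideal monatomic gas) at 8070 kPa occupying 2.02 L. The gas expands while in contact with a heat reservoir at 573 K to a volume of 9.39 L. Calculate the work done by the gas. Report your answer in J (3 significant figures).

W ≈ 25000 J

Isothermal: W = nRT ln(V₂/V₁) = P₁V₁ ln(V₂/V₁).
P₁V₁ = (8070 kPa)(2.02 L) = 16301 J.
W = 16301 × ln(9.39/2.02) = 16301 × 1.537
W_by_gas = 25048 J.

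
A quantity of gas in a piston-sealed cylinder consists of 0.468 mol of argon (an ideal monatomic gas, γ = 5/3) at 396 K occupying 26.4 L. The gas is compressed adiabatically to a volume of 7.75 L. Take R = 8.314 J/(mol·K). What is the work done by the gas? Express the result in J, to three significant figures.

Adiabatic: TV^(γ−1) = const with γ = 5/3.
T₂ = T₁ (V₁/V₂)^(γ−1) = 396 × (26.4/7.75)^0.667 = 396 × 2.264 = 896.5 K.
W_by = nCᵥ(T₁ − T₂) = (0.468)(12.47)(396 − 896.5) = -2921 J.

W ≈ -2920 J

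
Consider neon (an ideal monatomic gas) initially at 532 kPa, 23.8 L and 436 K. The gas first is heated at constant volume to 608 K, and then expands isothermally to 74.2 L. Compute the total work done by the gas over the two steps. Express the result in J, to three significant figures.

Step 1 (isochoric): W = 0 (constant volume).
After step 1: P = 741.9 kPa (V unchanged).
Step 2 (isothermal): W = P₁V₁ ln(V₂/V₁) = (17657) ln(74.2/23.8) = 20077 J.
W_total = 0 + 20077 = 20077 J.

W_total ≈ 20100 J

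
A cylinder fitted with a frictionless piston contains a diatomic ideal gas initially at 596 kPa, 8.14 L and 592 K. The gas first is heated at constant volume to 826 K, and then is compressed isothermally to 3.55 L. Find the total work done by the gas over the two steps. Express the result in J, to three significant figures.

Step 1 (isochoric): W = 0 (constant volume).
After step 1: P = 831.6 kPa (V unchanged).
Step 2 (isothermal): W = P₁V₁ ln(V₂/V₁) = (6769) ln(3.55/8.14) = -5617 J.
W_total = 0 − 5617 = -5617 J.

W_total ≈ -5620 J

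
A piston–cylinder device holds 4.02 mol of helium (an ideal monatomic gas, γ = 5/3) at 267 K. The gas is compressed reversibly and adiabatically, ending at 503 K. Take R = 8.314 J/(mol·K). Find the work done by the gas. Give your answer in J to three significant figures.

Adiabatic ⇒ Q = 0, so W_by = −ΔU = nCᵥ(T₁ − T₂).
Cᵥ = 3R/2 = 12.47 J/(mol·K).
W = (4.02)(12.47)(267 − 503) = -11831 J.

W ≈ -11800 J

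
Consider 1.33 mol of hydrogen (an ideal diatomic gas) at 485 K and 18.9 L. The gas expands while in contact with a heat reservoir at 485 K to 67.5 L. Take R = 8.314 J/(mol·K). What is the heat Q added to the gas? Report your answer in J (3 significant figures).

Q ≈ 6830 J

Isothermal ⇒ ΔU = 0, so Q = W = nRT ln(V₂/V₁).
Q = (1.33)(8.314)(485) ln(67.5/18.9) = 5363 × 1.273 = 6827 J.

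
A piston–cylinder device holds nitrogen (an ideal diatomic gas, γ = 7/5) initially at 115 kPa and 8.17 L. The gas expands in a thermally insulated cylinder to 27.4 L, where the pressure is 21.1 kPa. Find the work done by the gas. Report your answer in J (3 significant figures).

W ≈ 904 J

Adiabatic: W = (P₁V₁ − P₂V₂)/(γ − 1) with γ = 7/5.
P₁V₁ = 939.5 J, P₂V₂ = 578.1 J.
W = (939.5 − 578.1) / 0.4 = 903.5 J.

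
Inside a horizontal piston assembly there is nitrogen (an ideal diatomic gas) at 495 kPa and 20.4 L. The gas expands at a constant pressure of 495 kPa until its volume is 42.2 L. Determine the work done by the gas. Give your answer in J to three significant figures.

Isobaric: W = P ΔV.
W = (495 kPa)(42.2 − 20.4 L) = (495)(21.8) = 10791 J.

W ≈ 10800 J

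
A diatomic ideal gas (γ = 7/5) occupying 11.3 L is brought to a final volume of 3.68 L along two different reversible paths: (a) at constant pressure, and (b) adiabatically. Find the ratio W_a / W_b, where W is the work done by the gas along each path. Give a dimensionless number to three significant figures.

W_a / W_b ≈ 0.476

Path (a) isobaric: W = P₁(V₂ − V₁) → W_a/(P₁V₁) = -0.6743.
Path (b) adiabatic: W = P₁V₁(1 − (V₁/V₂)^(γ−1))/(γ−1) → W_b/(P₁V₁) = -1.416.
W_a / W_b = -0.6743 / -1.416 = 0.4763.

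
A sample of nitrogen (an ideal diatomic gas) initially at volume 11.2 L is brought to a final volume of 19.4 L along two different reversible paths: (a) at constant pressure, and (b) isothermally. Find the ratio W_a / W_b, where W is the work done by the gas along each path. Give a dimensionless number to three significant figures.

W_a / W_b ≈ 1.33

Path (a) isobaric: W = P₁(V₂ − V₁) → W_a/(P₁V₁) = 0.7321.
Path (b) isothermal: W = P₁V₁ ln(V₂/V₁) → W_b/(P₁V₁) = 0.5494.
W_a / W_b = 0.7321 / 0.5494 = 1.333.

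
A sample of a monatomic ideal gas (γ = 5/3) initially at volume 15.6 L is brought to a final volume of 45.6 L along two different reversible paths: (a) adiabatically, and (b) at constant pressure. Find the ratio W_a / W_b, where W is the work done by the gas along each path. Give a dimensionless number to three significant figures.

Path (a) adiabatic: W = P₁V₁(1 − (V₁/V₂)^(γ−1))/(γ−1) → W_a/(P₁V₁) = 0.7663.
Path (b) isobaric: W = P₁(V₂ − V₁) → W_b/(P₁V₁) = 1.923.
W_a / W_b = 0.7663 / 1.923 = 0.3985.

W_a / W_b ≈ 0.398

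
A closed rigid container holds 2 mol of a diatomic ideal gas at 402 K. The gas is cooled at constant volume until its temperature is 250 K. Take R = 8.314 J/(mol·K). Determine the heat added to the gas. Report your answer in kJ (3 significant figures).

Constant volume ⇒ W = 0, so Q = ΔU = nCᵥΔT with Cᵥ = 5R/2 = 20.79 J/(mol·K).
ΔU = (2)(20.79)(250 − 402) = -6319 J.

Q ≈ -6.32 kJ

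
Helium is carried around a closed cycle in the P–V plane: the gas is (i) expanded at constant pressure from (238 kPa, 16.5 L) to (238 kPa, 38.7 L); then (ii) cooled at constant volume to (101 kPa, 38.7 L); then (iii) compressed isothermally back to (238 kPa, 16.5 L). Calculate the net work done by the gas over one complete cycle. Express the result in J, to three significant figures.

Leg (i): W = PΔV = (238)(38.7 − 16.5) = 5284 J.
Leg (ii): W = 0.
Leg (iii): W = PᵢVᵢ ln(V_f/Vᵢ) = (3909) ln(16.5/38.7) = -3332 J.
W_net = 5284 − 3332 = 1952 J.

W_net ≈ 1950 J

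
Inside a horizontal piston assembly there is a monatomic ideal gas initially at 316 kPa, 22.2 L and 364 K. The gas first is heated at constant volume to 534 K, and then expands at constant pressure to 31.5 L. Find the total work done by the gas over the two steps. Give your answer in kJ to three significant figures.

Step 1 (isochoric): W = 0 (constant volume).
After step 1: P = 463.6 kPa (V unchanged).
Step 2 (isobaric): W = PΔV = (463.6 kPa)(31.5 − 22.2 L) = 4311 J.
W_total = 0 + 4311 = 4311 J.

W_total ≈ 4.31 kJ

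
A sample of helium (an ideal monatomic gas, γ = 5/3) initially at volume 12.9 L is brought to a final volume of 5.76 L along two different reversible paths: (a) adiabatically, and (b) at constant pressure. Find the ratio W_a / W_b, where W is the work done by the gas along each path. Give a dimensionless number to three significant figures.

Path (a) adiabatic: W = P₁V₁(1 − (V₁/V₂)^(γ−1))/(γ−1) → W_a/(P₁V₁) = -1.068.
Path (b) isobaric: W = P₁(V₂ − V₁) → W_b/(P₁V₁) = -0.5535.
W_a / W_b = -1.068 / -0.5535 = 1.929.

W_a / W_b ≈ 1.93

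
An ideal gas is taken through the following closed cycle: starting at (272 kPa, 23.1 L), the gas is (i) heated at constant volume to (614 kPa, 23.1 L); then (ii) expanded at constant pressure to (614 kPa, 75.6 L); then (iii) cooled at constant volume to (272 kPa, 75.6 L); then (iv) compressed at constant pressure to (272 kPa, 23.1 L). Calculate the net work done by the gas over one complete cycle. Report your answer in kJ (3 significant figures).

W_net ≈ 18.0 kJ

Constant-volume legs do no work.
W(ii) = (614)(75.6 − 23.1) = 32235 J; W(iv) = (272)(23.1 − 75.6) = -14280 J.
W_net = 32235 − 14280 = 17955 J (the clockwise enclosed area).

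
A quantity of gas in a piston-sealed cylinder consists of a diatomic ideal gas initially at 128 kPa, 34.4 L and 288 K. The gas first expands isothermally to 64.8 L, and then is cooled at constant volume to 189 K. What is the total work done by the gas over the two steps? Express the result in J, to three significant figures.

W_total ≈ 2790 J

Step 1 (isothermal): W = P₁V₁ ln(V₂/V₁) = (4403) ln(64.8/34.4) = 2788 J.
Step 2 (isochoric): W = 0 (constant volume).
W_total = 2788 + 0 = 2788 J.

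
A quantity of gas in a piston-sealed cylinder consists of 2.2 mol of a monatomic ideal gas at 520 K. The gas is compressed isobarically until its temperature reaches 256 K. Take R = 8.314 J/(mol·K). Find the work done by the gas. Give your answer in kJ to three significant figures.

Isobaric: W = P ΔV = nR ΔT.
W = (2.2)(8.314)(256 − 520) = -4829 J.

W ≈ -4.83 kJ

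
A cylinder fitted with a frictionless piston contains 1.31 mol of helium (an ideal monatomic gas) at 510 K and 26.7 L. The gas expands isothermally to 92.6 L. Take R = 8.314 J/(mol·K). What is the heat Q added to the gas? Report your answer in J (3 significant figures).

Q ≈ 6910 J

Isothermal ⇒ ΔU = 0, so Q = W = nRT ln(V₂/V₁).
Q = (1.31)(8.314)(510) ln(92.6/26.7) = 5555 × 1.244 = 6908 J.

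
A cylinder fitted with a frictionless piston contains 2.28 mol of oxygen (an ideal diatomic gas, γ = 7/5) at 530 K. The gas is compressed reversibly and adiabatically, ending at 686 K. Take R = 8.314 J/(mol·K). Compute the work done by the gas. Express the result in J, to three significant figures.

Adiabatic ⇒ Q = 0, so W_by = −ΔU = nCᵥ(T₁ − T₂).
Cᵥ = 5R/2 = 20.79 J/(mol·K).
W = (2.28)(20.79)(530 − 686) = -7393 J.

W ≈ -7390 J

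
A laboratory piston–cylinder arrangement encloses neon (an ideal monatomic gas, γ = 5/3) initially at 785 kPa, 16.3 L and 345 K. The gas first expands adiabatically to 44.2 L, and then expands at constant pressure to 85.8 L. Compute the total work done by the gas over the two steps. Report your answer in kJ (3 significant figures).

Step 1 (adiabatic): W = (P₁V₁ − P₂V₂)/(γ−1) = (12796 − 6580)/0.667 = 9323 J.
After step 1: P = 148.9 kPa, V = 44.2 L, T = 177.4 K.
Step 2 (isobaric): W = PΔV = (148.9 kPa)(85.8 − 44.2 L) = 6193 J.
W_total = 9323 + 6193 = 15516 J.

W_total ≈ 15.5 kJ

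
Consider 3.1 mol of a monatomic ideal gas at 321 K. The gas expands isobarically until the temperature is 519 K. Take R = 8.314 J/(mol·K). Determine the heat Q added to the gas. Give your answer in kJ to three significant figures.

Q ≈ 12.8 kJ

Isobaric: W = nRΔT = (3.1)(8.314)(198) = 5103 J.
ΔU = nCᵥΔT with Cᵥ = 3R/2: ΔU = (3.1)(12.47)(198) = 7655 J.
Q = ΔU + W = 7655 + 5103 = 12758 J.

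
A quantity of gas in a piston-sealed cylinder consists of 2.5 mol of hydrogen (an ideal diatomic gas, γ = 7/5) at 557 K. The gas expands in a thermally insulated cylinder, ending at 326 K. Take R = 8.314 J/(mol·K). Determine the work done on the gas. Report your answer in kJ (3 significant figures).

Adiabatic ⇒ Q = 0, so W_by = −ΔU = nCᵥ(T₁ − T₂).
Cᵥ = 5R/2 = 20.79 J/(mol·K).
W = (2.5)(20.79)(557 − 326) = 12003 J.
Work on gas = −W_by = -12003 J.

W ≈ -12.0 kJ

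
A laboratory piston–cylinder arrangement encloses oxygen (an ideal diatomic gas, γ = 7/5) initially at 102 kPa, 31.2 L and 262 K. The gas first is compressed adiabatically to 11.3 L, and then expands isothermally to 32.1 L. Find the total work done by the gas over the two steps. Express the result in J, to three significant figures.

W_total ≈ 1000 J

Step 1 (adiabatic): W = (P₁V₁ − P₂V₂)/(γ−1) = (3182 − 4777)/0.4 = -3987 J.
After step 1: P = 422.8 kPa, V = 11.3 L, T = 393.3 K.
Step 2 (isothermal): W = P₁V₁ ln(V₂/V₁) = (4777) ln(32.1/11.3) = 4988 J.
W_total = -3987 + 4988 = 1000 J.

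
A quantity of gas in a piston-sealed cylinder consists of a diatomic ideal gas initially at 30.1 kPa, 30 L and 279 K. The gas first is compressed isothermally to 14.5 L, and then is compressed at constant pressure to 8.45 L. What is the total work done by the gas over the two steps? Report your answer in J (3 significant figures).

Step 1 (isothermal): W = P₁V₁ ln(V₂/V₁) = (903) ln(14.5/30) = -656.5 J.
After step 1: P = 62.28 kPa, V = 14.5 L, T = 279 K.
Step 2 (isobaric): W = PΔV = (62.28 kPa)(8.45 − 14.5 L) = -376.8 J.
W_total = -656.5 − 376.8 = -1033 J.

W_total ≈ -1030 J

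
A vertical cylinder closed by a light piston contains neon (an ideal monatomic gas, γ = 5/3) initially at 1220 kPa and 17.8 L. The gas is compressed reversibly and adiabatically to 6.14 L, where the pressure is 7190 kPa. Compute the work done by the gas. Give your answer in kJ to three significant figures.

Adiabatic: W = (P₁V₁ − P₂V₂)/(γ − 1) with γ = 5/3.
P₁V₁ = 21716 J, P₂V₂ = 44147 J.
W = (21716 − 44147) / 0.6667 = -33646 J.

W ≈ -33.6 kJ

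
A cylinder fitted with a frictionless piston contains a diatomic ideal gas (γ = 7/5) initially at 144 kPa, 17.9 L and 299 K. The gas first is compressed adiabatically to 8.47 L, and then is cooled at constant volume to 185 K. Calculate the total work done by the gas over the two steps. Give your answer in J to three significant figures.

W_total ≈ -2250 J

Step 1 (adiabatic): W = (P₁V₁ − P₂V₂)/(γ−1) = (2578 − 3477)/0.4 = -2248 J.
Step 2 (isochoric): W = 0 (constant volume).
W_total = -2248 + 0 = -2248 J.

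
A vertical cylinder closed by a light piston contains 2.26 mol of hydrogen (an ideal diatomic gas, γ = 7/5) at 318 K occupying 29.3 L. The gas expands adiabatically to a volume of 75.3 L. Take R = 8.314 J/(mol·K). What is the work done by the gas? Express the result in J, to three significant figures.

W ≈ 4700 J

Adiabatic: TV^(γ−1) = const with γ = 7/5.
T₂ = T₁ (V₁/V₂)^(γ−1) = 318 × (29.3/75.3)^0.4 = 318 × 0.6855 = 218 K.
W_by = nCᵥ(T₁ − T₂) = (2.26)(20.79)(318 − 218) = 4697 J.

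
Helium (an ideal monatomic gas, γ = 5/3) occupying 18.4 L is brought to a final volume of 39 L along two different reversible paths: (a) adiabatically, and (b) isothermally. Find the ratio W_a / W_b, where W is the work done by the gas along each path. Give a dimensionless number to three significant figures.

W_a / W_b ≈ 0.787

Path (a) adiabatic: W = P₁V₁(1 − (V₁/V₂)^(γ−1))/(γ−1) → W_a/(P₁V₁) = 0.5909.
Path (b) isothermal: W = P₁V₁ ln(V₂/V₁) → W_b/(P₁V₁) = 0.7512.
W_a / W_b = 0.5909 / 0.7512 = 0.7866.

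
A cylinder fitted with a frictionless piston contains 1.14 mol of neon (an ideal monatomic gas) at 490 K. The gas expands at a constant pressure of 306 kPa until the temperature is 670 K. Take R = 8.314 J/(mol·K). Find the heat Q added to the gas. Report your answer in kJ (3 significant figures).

Q ≈ 4.27 kJ

Isobaric: W = nRΔT = (1.14)(8.314)(180) = 1706 J.
ΔU = nCᵥΔT with Cᵥ = 3R/2: ΔU = (1.14)(12.47)(180) = 2559 J.
Q = ΔU + W = 2559 + 1706 = 4265 J.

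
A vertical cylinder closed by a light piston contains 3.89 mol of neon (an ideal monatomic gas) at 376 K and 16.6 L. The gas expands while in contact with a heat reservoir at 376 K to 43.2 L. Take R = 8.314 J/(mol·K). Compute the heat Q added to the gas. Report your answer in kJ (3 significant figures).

Isothermal ⇒ ΔU = 0, so Q = W = nRT ln(V₂/V₁).
Q = (3.89)(8.314)(376) ln(43.2/16.6) = 12160 × 0.9564 = 11631 J.

Q ≈ 11.6 kJ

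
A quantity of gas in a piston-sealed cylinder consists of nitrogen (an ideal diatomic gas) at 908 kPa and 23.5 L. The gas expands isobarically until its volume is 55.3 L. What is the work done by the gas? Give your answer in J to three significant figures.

Isobaric: W = P ΔV.
W = (908 kPa)(55.3 − 23.5 L) = (908)(31.8) = 28874 J.

W ≈ 28900 J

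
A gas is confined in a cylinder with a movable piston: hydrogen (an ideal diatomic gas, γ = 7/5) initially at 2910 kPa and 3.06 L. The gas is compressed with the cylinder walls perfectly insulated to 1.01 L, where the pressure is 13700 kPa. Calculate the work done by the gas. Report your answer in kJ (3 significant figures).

Adiabatic: W = (P₁V₁ − P₂V₂)/(γ − 1) with γ = 7/5.
P₁V₁ = 8905 J, P₂V₂ = 13837 J.
W = (8905 − 13837) / 0.4 = -12331 J.

W ≈ -12.3 kJ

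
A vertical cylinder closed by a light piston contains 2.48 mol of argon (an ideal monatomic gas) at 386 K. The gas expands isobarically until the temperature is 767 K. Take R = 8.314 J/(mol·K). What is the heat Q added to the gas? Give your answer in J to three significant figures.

Isobaric: W = nRΔT = (2.48)(8.314)(381) = 7856 J.
ΔU = nCᵥΔT with Cᵥ = 3R/2: ΔU = (2.48)(12.47)(381) = 11784 J.
Q = ΔU + W = 11784 + 7856 = 19639 J.

Q ≈ 19600 J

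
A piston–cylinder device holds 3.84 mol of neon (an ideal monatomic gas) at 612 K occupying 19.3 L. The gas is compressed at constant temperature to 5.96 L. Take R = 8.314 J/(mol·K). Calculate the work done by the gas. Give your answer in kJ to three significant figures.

Isothermal: W = nRT ln(V₂/V₁).
W = (3.84)(8.314)(612) × ln(5.96/19.3)
  = 19539 × -1.175
W_by_gas = -22958 J.

W ≈ -23.0 kJ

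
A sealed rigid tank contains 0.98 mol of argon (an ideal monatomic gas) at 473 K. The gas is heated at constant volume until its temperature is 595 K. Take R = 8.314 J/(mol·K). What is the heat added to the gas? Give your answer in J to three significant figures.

Q ≈ 1490 J

Constant volume ⇒ W = 0, so Q = ΔU = nCᵥΔT with Cᵥ = 3R/2 = 12.47 J/(mol·K).
ΔU = (0.98)(12.47)(595 − 473) = 1491 J.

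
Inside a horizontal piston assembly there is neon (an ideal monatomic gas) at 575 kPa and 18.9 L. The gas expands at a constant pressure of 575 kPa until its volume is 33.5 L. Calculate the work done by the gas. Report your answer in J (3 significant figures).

W ≈ 8400 J

Isobaric: W = P ΔV.
W = (575 kPa)(33.5 − 18.9 L) = (575)(14.6) = 8395 J.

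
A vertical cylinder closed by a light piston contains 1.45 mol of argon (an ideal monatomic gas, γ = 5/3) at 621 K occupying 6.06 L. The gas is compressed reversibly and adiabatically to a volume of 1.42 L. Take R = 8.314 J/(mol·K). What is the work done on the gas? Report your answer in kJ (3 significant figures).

W ≈ 18.3 kJ

Adiabatic: TV^(γ−1) = const with γ = 5/3.
T₂ = T₁ (V₁/V₂)^(γ−1) = 621 × (6.06/1.42)^0.667 = 621 × 2.631 = 1634 K.
W_by = nCᵥ(T₁ − T₂) = (1.45)(12.47)(621 − 1634) = -18315 J.
Work on gas = −W_by = 18315 J.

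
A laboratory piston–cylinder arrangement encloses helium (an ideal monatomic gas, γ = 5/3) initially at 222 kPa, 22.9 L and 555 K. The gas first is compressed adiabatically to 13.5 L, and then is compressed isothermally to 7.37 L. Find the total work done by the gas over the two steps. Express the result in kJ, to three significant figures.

W_total ≈ -7.60 kJ

Step 1 (adiabatic): W = (P₁V₁ − P₂V₂)/(γ−1) = (5084 − 7231)/0.667 = -3221 J.
After step 1: P = 535.6 kPa, V = 13.5 L, T = 789.4 K.
Step 2 (isothermal): W = P₁V₁ ln(V₂/V₁) = (7231) ln(7.37/13.5) = -4377 J.
W_total = -3221 − 4377 = -7597 J.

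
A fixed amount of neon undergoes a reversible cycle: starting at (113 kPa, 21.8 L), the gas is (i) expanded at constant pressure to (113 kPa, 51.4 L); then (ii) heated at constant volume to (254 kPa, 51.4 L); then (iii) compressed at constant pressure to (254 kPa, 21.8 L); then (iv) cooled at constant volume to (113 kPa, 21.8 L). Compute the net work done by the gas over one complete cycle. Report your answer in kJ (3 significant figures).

W_net ≈ -4.17 kJ

Constant-volume legs do no work.
W(i) = (113)(51.4 − 21.8) = 3345 J; W(iii) = (254)(21.8 − 51.4) = -7518 J.
W_net = 3345 − 7518 = -4174 J (the counter-clockwise enclosed area).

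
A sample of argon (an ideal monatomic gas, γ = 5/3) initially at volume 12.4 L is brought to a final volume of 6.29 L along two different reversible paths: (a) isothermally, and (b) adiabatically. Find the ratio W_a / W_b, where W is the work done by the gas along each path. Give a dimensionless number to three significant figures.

Path (a) isothermal: W = P₁V₁ ln(V₂/V₁) → W_a/(P₁V₁) = -0.6787.
Path (b) adiabatic: W = P₁V₁(1 − (V₁/V₂)^(γ−1))/(γ−1) → W_b/(P₁V₁) = -0.8583.
W_a / W_b = -0.6787 / -0.8583 = 0.7908.

W_a / W_b ≈ 0.791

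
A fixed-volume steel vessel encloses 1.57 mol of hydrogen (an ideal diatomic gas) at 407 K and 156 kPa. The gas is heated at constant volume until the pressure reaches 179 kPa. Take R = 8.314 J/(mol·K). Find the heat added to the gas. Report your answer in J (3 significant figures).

Q ≈ 1960 J

Constant volume ⇒ W = 0, so Q = ΔU = nCᵥΔT with Cᵥ = 5R/2 = 20.79 J/(mol·K).
At constant V, T₂/T₁ = P₂/P₁ ⇒ ΔT = T₁(P₂/P₁ − 1) = 407·(179/156 − 1) = 60.01 K.
ΔU = (1.57)(20.79)(60.01) = 1958 J.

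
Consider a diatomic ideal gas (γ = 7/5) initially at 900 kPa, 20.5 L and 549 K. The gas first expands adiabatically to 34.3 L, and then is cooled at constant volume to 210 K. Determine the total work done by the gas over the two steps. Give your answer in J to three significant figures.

Step 1 (adiabatic): W = (P₁V₁ − P₂V₂)/(γ−1) = (18450 − 15017)/0.4 = 8583 J.
Step 2 (isochoric): W = 0 (constant volume).
W_total = 8583 + 0 = 8583 J.

W_total ≈ 8580 J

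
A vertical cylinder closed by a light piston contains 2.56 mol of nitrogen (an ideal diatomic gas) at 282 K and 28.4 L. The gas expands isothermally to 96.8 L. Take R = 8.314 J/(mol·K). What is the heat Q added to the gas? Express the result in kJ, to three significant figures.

Q ≈ 7.36 kJ

Isothermal ⇒ ΔU = 0, so Q = W = nRT ln(V₂/V₁).
Q = (2.56)(8.314)(282) ln(96.8/28.4) = 6002 × 1.226 = 7360 J.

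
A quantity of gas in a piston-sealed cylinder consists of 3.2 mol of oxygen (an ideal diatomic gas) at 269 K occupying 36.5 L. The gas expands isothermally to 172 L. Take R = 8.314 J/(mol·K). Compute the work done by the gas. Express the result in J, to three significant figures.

W ≈ 11100 J

Isothermal: W = nRT ln(V₂/V₁).
W = (3.2)(8.314)(269) × ln(172/36.5)
  = 7157 × 1.55
W_by_gas = 11094 J.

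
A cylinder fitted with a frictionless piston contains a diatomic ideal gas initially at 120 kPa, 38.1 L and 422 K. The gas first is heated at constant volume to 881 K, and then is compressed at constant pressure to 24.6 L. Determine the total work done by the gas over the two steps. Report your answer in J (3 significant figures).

W_total ≈ -3380 J

Step 1 (isochoric): W = 0 (constant volume).
After step 1: P = 250.5 kPa (V unchanged).
Step 2 (isobaric): W = PΔV = (250.5 kPa)(24.6 − 38.1 L) = -3382 J.
W_total = 0 − 3382 = -3382 J.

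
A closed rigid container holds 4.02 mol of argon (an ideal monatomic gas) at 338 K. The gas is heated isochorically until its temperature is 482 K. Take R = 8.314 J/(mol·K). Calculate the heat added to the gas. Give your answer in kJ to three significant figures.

Q ≈ 7.22 kJ

Constant volume ⇒ W = 0, so Q = ΔU = nCᵥΔT with Cᵥ = 3R/2 = 12.47 J/(mol·K).
ΔU = (4.02)(12.47)(482 − 338) = 7219 J.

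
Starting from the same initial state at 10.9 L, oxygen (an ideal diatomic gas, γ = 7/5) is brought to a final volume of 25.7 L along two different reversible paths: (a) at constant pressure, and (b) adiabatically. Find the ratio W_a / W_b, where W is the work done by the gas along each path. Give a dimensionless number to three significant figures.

W_a / W_b ≈ 1.87

Path (a) isobaric: W = P₁(V₂ − V₁) → W_a/(P₁V₁) = 1.358.
Path (b) adiabatic: W = P₁V₁(1 − (V₁/V₂)^(γ−1))/(γ−1) → W_b/(P₁V₁) = 0.7261.
W_a / W_b = 1.358 / 0.7261 = 1.87.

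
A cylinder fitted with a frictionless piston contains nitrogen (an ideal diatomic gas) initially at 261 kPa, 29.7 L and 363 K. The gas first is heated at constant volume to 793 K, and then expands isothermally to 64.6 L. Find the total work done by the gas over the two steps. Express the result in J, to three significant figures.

Step 1 (isochoric): W = 0 (constant volume).
After step 1: P = 570.2 kPa (V unchanged).
Step 2 (isothermal): W = P₁V₁ ln(V₂/V₁) = (16934) ln(64.6/29.7) = 13159 J.
W_total = 0 + 13159 = 13159 J.

W_total ≈ 13200 J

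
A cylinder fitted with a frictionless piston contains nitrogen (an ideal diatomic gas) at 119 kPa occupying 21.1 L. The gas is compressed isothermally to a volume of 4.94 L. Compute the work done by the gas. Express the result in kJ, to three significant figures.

Isothermal: W = nRT ln(V₂/V₁) = P₁V₁ ln(V₂/V₁).
P₁V₁ = (119 kPa)(21.1 L) = 2511 J.
W = 2511 × ln(4.94/21.1) = 2511 × -1.452
W_by_gas = -3646 J.

W ≈ -3.65 kJ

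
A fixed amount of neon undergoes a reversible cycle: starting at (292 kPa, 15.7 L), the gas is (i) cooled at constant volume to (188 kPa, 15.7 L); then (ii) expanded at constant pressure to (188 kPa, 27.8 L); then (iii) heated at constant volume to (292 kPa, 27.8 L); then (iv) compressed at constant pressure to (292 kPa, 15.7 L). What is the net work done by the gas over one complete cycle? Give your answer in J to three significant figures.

Constant-volume legs do no work.
W(ii) = (188)(27.8 − 15.7) = 2275 J; W(iv) = (292)(15.7 − 27.8) = -3533 J.
W_net = 2275 − 3533 = -1258 J (the counter-clockwise enclosed area).

W_net ≈ -1260 J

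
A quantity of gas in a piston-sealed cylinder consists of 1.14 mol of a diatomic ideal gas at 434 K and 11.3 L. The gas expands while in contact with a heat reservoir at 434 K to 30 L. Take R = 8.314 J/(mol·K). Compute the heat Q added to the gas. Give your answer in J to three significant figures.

Q ≈ 4020 J

Isothermal ⇒ ΔU = 0, so Q = W = nRT ln(V₂/V₁).
Q = (1.14)(8.314)(434) ln(30/11.3) = 4113 × 0.9764 = 4016 J.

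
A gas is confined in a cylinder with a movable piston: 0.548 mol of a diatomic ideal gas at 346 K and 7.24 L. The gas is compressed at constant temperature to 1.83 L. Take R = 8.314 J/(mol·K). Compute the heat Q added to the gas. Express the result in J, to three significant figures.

Isothermal ⇒ ΔU = 0, so Q = W = nRT ln(V₂/V₁).
Q = (0.548)(8.314)(346) ln(1.83/7.24) = 1576 × -1.375 = -2168 J.

Q ≈ -2170 J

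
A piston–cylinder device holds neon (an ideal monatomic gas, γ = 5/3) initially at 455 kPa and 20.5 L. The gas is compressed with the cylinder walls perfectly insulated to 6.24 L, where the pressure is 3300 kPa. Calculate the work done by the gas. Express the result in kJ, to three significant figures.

Adiabatic: W = (P₁V₁ − P₂V₂)/(γ − 1) with γ = 5/3.
P₁V₁ = 9328 J, P₂V₂ = 20592 J.
W = (9328 − 20592) / 0.6667 = -16897 J.

W ≈ -16.9 kJ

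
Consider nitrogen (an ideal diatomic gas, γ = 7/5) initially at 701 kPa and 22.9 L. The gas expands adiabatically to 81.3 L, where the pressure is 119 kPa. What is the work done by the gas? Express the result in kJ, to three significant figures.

Adiabatic: W = (P₁V₁ − P₂V₂)/(γ − 1) with γ = 7/5.
P₁V₁ = 16053 J, P₂V₂ = 9675 J.
W = (16053 − 9675) / 0.4 = 15946 J.

W ≈ 15.9 kJ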